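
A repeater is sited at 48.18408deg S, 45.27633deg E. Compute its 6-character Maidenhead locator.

LE21pt

Offset from 180°W / 90°S: lon 225.2763°, lat 41.8159°.
Field: lon ⌊225.2763/20⌋ = 11 → L; lat ⌊41.8159/10⌋ = 4 → E.
Square: lon ⌊5.2763/2⌋ = 2; lat ⌊1.8159/1⌋ = 1.
Subsquare: lon ⌊1.2763/0.0833333⌋ = 15 → p; lat ⌊0.8159/0.0416667⌋ = 19 → t.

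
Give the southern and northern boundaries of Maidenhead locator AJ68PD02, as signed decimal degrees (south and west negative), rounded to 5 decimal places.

Field A=0, J=9: +0·20° lon, +9·10° lat → SW at lon -180°, lat 0°.
Square 6, 8: +6·2° lon, +8·1° lat → SW at lon -168°, lat 8°.
Subsquare p=15, d=3: +15·0.0833333° lon, +3·0.0416667° lat → SW at lon -166.75°, lat 8.125°.
Extended square 0, 2: +0·0.00833333° lon, +2·0.00416667° lat → SW at lon -166.75°, lat 8.13333°.
Cell spans 0.00833333° lon × 0.00416667° lat.
south 8.13333, north 8.13750.

8.13333, 8.13750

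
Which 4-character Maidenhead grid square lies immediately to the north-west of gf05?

FF96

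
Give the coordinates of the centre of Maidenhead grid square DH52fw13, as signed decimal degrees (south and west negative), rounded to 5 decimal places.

-17.06875, -109.57083

Field D=3, H=7: +3·20° lon, +7·10° lat → SW at lon -120°, lat -20°.
Square 5, 2: +5·2° lon, +2·1° lat → SW at lon -110°, lat -18°.
Subsquare f=5, w=22: +5·0.0833333° lon, +22·0.0416667° lat → SW at lon -109.583°, lat -17.0833°.
Extended square 1, 3: +1·0.00833333° lon, +3·0.00416667° lat → SW at lon -109.575°, lat -17.0708°.
Cell spans 0.00833333° lon × 0.00416667° lat. Centre is SW corner plus half of each.
latitude -17.06875, longitude -109.57083.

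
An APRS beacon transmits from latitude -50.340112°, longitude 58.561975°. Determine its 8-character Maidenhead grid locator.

LD99gp78

Add 180° to longitude and 90° to latitude: 238.56197, 39.65989.
Field: 238.56197/20 → 11 → L, 39.65989/10 → 3 → D; chars LD.
Square: 18.56197/2 → 9, 9.65989/1 → 9; chars 99.
Subsquare: 0.56197/0.0833333 → 6 → g, 0.65989/0.0416667 → 15 → p; chars gp.
Extended square: 0.06197/0.00833333 → 7, 0.03489/0.00416667 → 8; chars 78.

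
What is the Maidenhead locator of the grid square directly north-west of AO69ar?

Longitude subsquare a = 0; −1 → -1, wraps to 23 = x, carry into square.
Longitude square 6; −1 → 5.
Latitude subsquare r = 17; +1 → 18 = s.

AO59xs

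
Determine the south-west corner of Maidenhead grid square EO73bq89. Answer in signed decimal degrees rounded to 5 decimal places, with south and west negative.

53.70417, -85.85000

Field E=4, O=14: +4·20° lon, +14·10° lat → SW at lon -100°, lat 50°.
Square 7, 3: +7·2° lon, +3·1° lat → SW at lon -86°, lat 53°.
Subsquare b=1, q=16: +1·0.0833333° lon, +16·0.0416667° lat → SW at lon -85.9167°, lat 53.6667°.
Extended square 8, 9: +8·0.00833333° lon, +9·0.00416667° lat → SW at lon -85.85°, lat 53.7042°.
latitude 53.70417, longitude -85.85000.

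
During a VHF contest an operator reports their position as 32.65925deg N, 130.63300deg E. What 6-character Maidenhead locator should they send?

PM52hp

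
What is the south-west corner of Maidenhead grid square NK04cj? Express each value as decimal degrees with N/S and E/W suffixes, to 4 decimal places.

Field N=13, K=10: +13·20° lon, +10·10° lat → SW at lon 80°, lat 10°.
Square 0, 4: +0·2° lon, +4·1° lat → SW at lon 80°, lat 14°.
Subsquare c=2, j=9: +2·0.0833333° lon, +9·0.0416667° lat → SW at lon 80.1667°, lat 14.375°.
latitude 14.3750° N, longitude 80.1667° E.

14.3750° N, 80.1667° E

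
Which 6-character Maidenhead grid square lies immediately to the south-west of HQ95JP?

Longitude subsquare j = 9; −1 → 8 = i.
Latitude subsquare p = 15; −1 → 14 = o.

HQ95io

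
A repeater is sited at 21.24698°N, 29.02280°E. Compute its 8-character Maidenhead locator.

Shift to the Maidenhead origin (180°W, 90°S): lon 209.02280, lat 111.24698.
Field: 209.02280/20 → 10 → K, 111.24698/10 → 11 → L; chars KL.
Square: 9.02280/2 → 4, 1.24698/1 → 1; chars 41.
Subsquare: 1.02280/0.0833333 → 12 → m, 0.24698/0.0416667 → 5 → f; chars mf.
Extended square: 0.02280/0.00833333 → 2, 0.03865/0.00416667 → 9; chars 29.

KL41mf29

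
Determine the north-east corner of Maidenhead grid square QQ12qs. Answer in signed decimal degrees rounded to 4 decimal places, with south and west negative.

72.7917, 143.4167

Field Q=16, Q=16: +16·20° lon, +16·10° lat → SW at lon 140°, lat 70°.
Square 1, 2: +1·2° lon, +2·1° lat → SW at lon 142°, lat 72°.
Subsquare q=16, s=18: +16·0.0833333° lon, +18·0.0416667° lat → SW at lon 143.333°, lat 72.75°.
Cell spans 0.0833333° lon × 0.0416667° lat. NE corner is SW corner plus one full cell.
latitude 72.7917, longitude 143.4167.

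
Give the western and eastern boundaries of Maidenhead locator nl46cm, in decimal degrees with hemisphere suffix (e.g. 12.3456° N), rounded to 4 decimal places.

Field N=13, L=11: +13·20° lon, +11·10° lat → SW at lon 80°, lat 20°.
Square 4, 6: +4·2° lon, +6·1° lat → SW at lon 88°, lat 26°.
Subsquare c=2, m=12: +2·0.0833333° lon, +12·0.0416667° lat → SW at lon 88.1667°, lat 26.5°.
Cell spans 0.0833333° lon × 0.0416667° lat.
west 88.1667° E, east 88.2500° E.

88.1667° E, 88.2500° E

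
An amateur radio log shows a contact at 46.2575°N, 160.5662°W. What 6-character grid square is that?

AN96rg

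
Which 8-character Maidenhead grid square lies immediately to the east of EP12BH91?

EP12ch01

Longitude extended square 9; +1 → 10, wraps to 0, carry into subsquare.
Longitude subsquare b = 1; +1 → 2 = c.
The latitude characters are unchanged.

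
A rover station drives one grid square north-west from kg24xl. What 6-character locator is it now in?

Longitude subsquare x = 23; −1 → 22 = w.
Latitude subsquare l = 11; +1 → 12 = m.

KG24wm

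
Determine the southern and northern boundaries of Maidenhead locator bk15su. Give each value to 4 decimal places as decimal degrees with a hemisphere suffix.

15.8333° N, 15.8750° N

Field B=1, K=10: +1·20° lon, +10·10° lat → SW at lon -160°, lat 10°.
Square 1, 5: +1·2° lon, +5·1° lat → SW at lon -158°, lat 15°.
Subsquare s=18, u=20: +18·0.0833333° lon, +20·0.0416667° lat → SW at lon -156.5°, lat 15.8333°.
Cell spans 0.0833333° lon × 0.0416667° lat.
south 15.8333° N, north 15.8750° N.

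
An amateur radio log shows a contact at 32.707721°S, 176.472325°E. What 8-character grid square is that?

Shift to the Maidenhead origin (180°W, 90°S): lon 356.47233, lat 57.29228.
Field: 356.47233/20 → 17 → R, 57.29228/10 → 5 → F; chars RF.
Square: 16.47233/2 → 8, 7.29228/1 → 7; chars 87.
Subsquare: 0.47233/0.0833333 → 5 → f, 0.29228/0.0416667 → 7 → h; chars fh.
Extended square: 0.05566/0.00833333 → 6, 0.00061/0.00416667 → 0; chars 60.

RF87fh60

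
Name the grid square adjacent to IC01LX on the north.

IC02la

Latitude subsquare x = 23; +1 → 24, wraps to 0 = a, carry into square.
Latitude square 1; +1 → 2.
The longitude characters are unchanged.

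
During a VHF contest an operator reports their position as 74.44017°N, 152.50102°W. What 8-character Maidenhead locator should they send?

BQ34rk95

Offset from 180°W / 90°S: lon 27.49898°, lat 164.44017°.
Field: 27.49898/20 → 1 → B, 164.44017/10 → 16 → Q; chars BQ.
Square: 7.49898/2 → 3, 4.44017/1 → 4; chars 34.
Subsquare: 1.49898/0.0833333 → 17 → r, 0.44017/0.0416667 → 10 → k; chars rk.
Extended square: 0.08231/0.00833333 → 9, 0.02350/0.00416667 → 5; chars 95.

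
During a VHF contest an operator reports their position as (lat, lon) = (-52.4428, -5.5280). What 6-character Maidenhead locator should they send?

Add 180° to longitude and 90° to latitude: 174.4720, 37.5572.
Field (20°×10°, letters A–R): 174.4720/20 → 8 → I, 37.5572/10 → 3 → D; chars ID.
Square (2°×1°, digits 0–9): 14.4720/2 → 7, 7.5572/1 → 7; chars 77.
Subsquare (5′×2.5′, letters a–x): 0.4720/0.0833333 → 5 → f, 0.5572/0.0416667 → 13 → n; chars fn.

ID77fn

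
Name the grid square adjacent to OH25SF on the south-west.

OH25re

Longitude subsquare s = 18; −1 → 17 = r.
Latitude subsquare f = 5; −1 → 4 = e.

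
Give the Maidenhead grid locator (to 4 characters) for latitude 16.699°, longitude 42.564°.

LK16

Offset from 180°W / 90°S: lon 222.56°, lat 106.70°.
Field: lon ⌊222.56/20⌋ = 11 → L; lat ⌊106.70/10⌋ = 10 → K.
Square: lon ⌊2.56/2⌋ = 1; lat ⌊6.70/1⌋ = 6.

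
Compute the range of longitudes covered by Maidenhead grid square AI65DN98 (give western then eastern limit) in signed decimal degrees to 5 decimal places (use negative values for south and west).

Field A=0, I=8: +0·20° lon, +8·10° lat → SW at lon -180°, lat -10°.
Square 6, 5: +6·2° lon, +5·1° lat → SW at lon -168°, lat -5°.
Subsquare d=3, n=13: +3·0.0833333° lon, +13·0.0416667° lat → SW at lon -167.75°, lat -4.45833°.
Extended square 9, 8: +9·0.00833333° lon, +8·0.00416667° lat → SW at lon -167.675°, lat -4.425°.
Cell spans 0.00833333° lon × 0.00416667° lat.
west -167.67500, east -167.66667.

-167.67500, -167.66667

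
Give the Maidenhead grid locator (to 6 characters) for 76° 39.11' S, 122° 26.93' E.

PB13fi

Offset from 180°W / 90°S: lon 302.4488°, lat 13.3482°.
Field (20°×10°, letters A–R): 302.4488/20 → 15 → P, 13.3482/10 → 1 → B; chars PB.
Square (2°×1°, digits 0–9): 2.4488/2 → 1, 3.3482/1 → 3; chars 13.
Subsquare (5′×2.5′, letters a–x): 0.4488/0.0833333 → 5 → f, 0.3482/0.0416667 → 8 → i; chars fi.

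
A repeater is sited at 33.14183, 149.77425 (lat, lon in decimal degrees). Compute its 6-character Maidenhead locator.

QM43vd

Shift to the Maidenhead origin (180°W, 90°S): lon 329.7742, lat 123.1418.
Field: lon ⌊329.7742/20⌋ = 16 → Q; lat ⌊123.1418/10⌋ = 12 → M.
Square: lon ⌊9.7742/2⌋ = 4; lat ⌊3.1418/1⌋ = 3.
Subsquare: lon ⌊1.7742/0.0833333⌋ = 21 → v; lat ⌊0.1418/0.0416667⌋ = 3 → d.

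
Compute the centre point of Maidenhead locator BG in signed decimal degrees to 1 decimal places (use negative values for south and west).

-25.0, -150.0

Field B=1, G=6: +1·20° lon, +6·10° lat → SW at lon -160°, lat -30°.
Cell spans 20° lon × 10° lat. Centre is SW corner plus half of each.
latitude -25.0, longitude -150.0.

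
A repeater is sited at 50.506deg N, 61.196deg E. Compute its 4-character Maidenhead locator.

MO00

Add 180° to longitude and 90° to latitude: 241.20, 140.51.
Field (20°×10°, letters A–R): 241.20/20 → 12 → M, 140.51/10 → 14 → O; chars MO.
Square (2°×1°, digits 0–9): 1.20/2 → 0, 0.51/1 → 0; chars 00.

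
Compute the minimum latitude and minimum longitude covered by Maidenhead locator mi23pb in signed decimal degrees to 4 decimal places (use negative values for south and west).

Field M=12, I=8: +12·20° lon, +8·10° lat → SW at lon 60°, lat -10°.
Square 2, 3: +2·2° lon, +3·1° lat → SW at lon 64°, lat -7°.
Subsquare p=15, b=1: +15·0.0833333° lon, +1·0.0416667° lat → SW at lon 65.25°, lat -6.95833°.
latitude -6.9583, longitude 65.2500.

-6.9583, 65.2500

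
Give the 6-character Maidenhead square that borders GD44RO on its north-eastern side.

Longitude subsquare r = 17; +1 → 18 = s.
Latitude subsquare o = 14; +1 → 15 = p.

GD44sp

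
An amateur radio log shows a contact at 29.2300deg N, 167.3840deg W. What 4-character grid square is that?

Add 180° to longitude and 90° to latitude: 12.62, 119.23.
Field (20°×10°, letters A–R): 12.62/20 → 0 → A, 119.23/10 → 11 → L; chars AL.
Square (2°×1°, digits 0–9): 12.62/2 → 6, 9.23/1 → 9; chars 69.

AL69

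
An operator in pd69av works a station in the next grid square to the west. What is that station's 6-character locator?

PD59xv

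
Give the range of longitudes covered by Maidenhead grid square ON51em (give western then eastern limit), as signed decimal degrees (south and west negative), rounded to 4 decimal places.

110.3333, 110.4167

Field O=14, N=13: +14·20° lon, +13·10° lat → SW at lon 100°, lat 40°.
Square 5, 1: +5·2° lon, +1·1° lat → SW at lon 110°, lat 41°.
Subsquare e=4, m=12: +4·0.0833333° lon, +12·0.0416667° lat → SW at lon 110.333°, lat 41.5°.
Cell spans 0.0833333° lon × 0.0416667° lat.
west 110.3333, east 110.4167.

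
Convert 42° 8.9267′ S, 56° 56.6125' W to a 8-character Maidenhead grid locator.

Shift to the Maidenhead origin (180°W, 90°S): lon 123.05646, lat 47.85122.
Field (20°×10°, letters A–R): 123.05646/20 → 6 → G, 47.85122/10 → 4 → E; chars GE.
Square (2°×1°, digits 0–9): 3.05646/2 → 1, 7.85122/1 → 7; chars 17.
Subsquare (5′×2.5′, letters a–x): 1.05646/0.0833333 → 12 → m, 0.85122/0.0416667 → 20 → u; chars mu.
Extended square (30″×15″, digits 0–9): 0.05646/0.00833333 → 6, 0.01789/0.00416667 → 4; chars 64.

GE17mu64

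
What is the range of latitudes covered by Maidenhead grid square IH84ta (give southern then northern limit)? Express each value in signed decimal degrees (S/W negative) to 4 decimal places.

-16.0000, -15.9583

Field I=8, H=7: +8·20° lon, +7·10° lat → SW at lon -20°, lat -20°.
Square 8, 4: +8·2° lon, +4·1° lat → SW at lon -4°, lat -16°.
Subsquare t=19, a=0: +19·0.0833333° lon, +0·0.0416667° lat → SW at lon -2.41667°, lat -16°.
Cell spans 0.0833333° lon × 0.0416667° lat.
south -16.0000, north -15.9583.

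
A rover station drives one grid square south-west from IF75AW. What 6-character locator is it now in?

Longitude subsquare a = 0; −1 → -1, wraps to 23 = x, carry into square.
Longitude square 7; −1 → 6.
Latitude subsquare w = 22; −1 → 21 = v.

IF65xv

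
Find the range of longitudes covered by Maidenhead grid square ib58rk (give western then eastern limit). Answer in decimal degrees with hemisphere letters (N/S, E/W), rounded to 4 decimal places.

Field I=8, B=1: +8·20° lon, +1·10° lat → SW at lon -20°, lat -80°.
Square 5, 8: +5·2° lon, +8·1° lat → SW at lon -10°, lat -72°.
Subsquare r=17, k=10: +17·0.0833333° lon, +10·0.0416667° lat → SW at lon -8.58333°, lat -71.5833°.
Cell spans 0.0833333° lon × 0.0416667° lat.
west 8.5833° W, east 8.5000° W.

8.5833° W, 8.5000° W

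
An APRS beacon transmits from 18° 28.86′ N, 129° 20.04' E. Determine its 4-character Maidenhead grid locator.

Add 180° to longitude and 90° to latitude: 309.33, 108.48.
Field: lon ⌊309.33/20⌋ = 15 → P; lat ⌊108.48/10⌋ = 10 → K.
Square: lon ⌊9.33/2⌋ = 4; lat ⌊8.48/1⌋ = 8.

PK48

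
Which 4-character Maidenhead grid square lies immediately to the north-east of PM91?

QM02

Longitude square 9; +1 → 10, wraps to 0, carry into field.
Longitude field P = 15; +1 → 16 = Q.
Latitude square 1; +1 → 2.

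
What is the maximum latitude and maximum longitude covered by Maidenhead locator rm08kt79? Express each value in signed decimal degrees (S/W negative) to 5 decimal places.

38.83333, 160.90000

Field R=17, M=12: +17·20° lon, +12·10° lat → SW at lon 160°, lat 30°.
Square 0, 8: +0·2° lon, +8·1° lat → SW at lon 160°, lat 38°.
Subsquare k=10, t=19: +10·0.0833333° lon, +19·0.0416667° lat → SW at lon 160.833°, lat 38.7917°.
Extended square 7, 9: +7·0.00833333° lon, +9·0.00416667° lat → SW at lon 160.892°, lat 38.8292°.
Cell spans 0.00833333° lon × 0.00416667° lat. NE corner is SW corner plus one full cell.
latitude 38.83333, longitude 160.90000.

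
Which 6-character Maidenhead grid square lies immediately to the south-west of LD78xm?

LD78wl

Longitude subsquare x = 23; −1 → 22 = w.
Latitude subsquare m = 12; −1 → 11 = l.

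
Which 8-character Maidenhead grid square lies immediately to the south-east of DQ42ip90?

Longitude extended square 9; +1 → 10, wraps to 0, carry into subsquare.
Longitude subsquare i = 8; +1 → 9 = j.
Latitude extended square 0; −1 → -1, wraps to 9, carry into subsquare.
Latitude subsquare p = 15; −1 → 14 = o.

DQ42jo09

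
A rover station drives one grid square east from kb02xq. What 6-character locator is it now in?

KB12aq

Longitude subsquare x = 23; +1 → 24, wraps to 0 = a, carry into square.
Longitude square 0; +1 → 1.
The latitude characters are unchanged.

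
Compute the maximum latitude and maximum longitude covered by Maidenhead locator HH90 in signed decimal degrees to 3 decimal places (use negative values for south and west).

-19.000, -20.000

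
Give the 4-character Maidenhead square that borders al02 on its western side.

Longitude square 0; −1 → -1, wraps to 9, carry into field.
Longitude field A = 0; −1 → -1, wraps to 17 = R, wrapping around the antimeridian.
The latitude characters are unchanged.

RL92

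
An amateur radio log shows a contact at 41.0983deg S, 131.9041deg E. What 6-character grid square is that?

Shift to the Maidenhead origin (180°W, 90°S): lon 311.9041, lat 48.9017.
Field (20°×10°, letters A–R): lon ⌊311.9041/20⌋ = 15 → P; lat ⌊48.9017/10⌋ = 4 → E.
Square (2°×1°, digits 0–9): lon ⌊11.9041/2⌋ = 5; lat ⌊8.9017/1⌋ = 8.
Subsquare (5′×2.5′, letters a–x): lon ⌊1.9041/0.0833333⌋ = 22 → w; lat ⌊0.9017/0.0416667⌋ = 21 → v.

PE58wv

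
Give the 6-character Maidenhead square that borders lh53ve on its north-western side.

LH53uf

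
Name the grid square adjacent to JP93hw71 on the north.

JP93hw72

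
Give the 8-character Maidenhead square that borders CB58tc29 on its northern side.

Latitude extended square 9; +1 → 10, wraps to 0, carry into subsquare.
Latitude subsquare c = 2; +1 → 3 = d.
The longitude characters are unchanged.

CB58td20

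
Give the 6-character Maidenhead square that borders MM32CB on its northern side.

MM32cc

Latitude subsquare b = 1; +1 → 2 = c.
The longitude characters are unchanged.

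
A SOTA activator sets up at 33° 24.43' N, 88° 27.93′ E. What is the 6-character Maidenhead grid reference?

NM43fj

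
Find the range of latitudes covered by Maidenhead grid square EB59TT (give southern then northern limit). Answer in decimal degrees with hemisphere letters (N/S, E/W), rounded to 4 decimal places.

70.2083° S, 70.1667° S

Field E=4, B=1: +4·20° lon, +1·10° lat → SW at lon -100°, lat -80°.
Square 5, 9: +5·2° lon, +9·1° lat → SW at lon -90°, lat -71°.
Subsquare t=19, t=19: +19·0.0833333° lon, +19·0.0416667° lat → SW at lon -88.4167°, lat -70.2083°.
Cell spans 0.0833333° lon × 0.0416667° lat.
south 70.2083° S, north 70.1667° S.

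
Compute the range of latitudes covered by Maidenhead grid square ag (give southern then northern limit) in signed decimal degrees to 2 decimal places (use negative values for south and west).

-30.00, -20.00

Field A=0, G=6: +0·20° lon, +6·10° lat → SW at lon -180°, lat -30°.
Cell spans 20° lon × 10° lat.
south -30.00, north -20.00.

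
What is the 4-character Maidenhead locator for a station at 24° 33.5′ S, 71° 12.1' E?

MG55

Shift to the Maidenhead origin (180°W, 90°S): lon 251.20, lat 65.44.
Field: 251.20/20 → 12 → M, 65.44/10 → 6 → G; chars MG.
Square: 11.20/2 → 5, 5.44/1 → 5; chars 55.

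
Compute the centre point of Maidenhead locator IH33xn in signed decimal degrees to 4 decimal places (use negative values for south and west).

-16.4375, -12.0417

Field I=8, H=7: +8·20° lon, +7·10° lat → SW at lon -20°, lat -20°.
Square 3, 3: +3·2° lon, +3·1° lat → SW at lon -14°, lat -17°.
Subsquare x=23, n=13: +23·0.0833333° lon, +13·0.0416667° lat → SW at lon -12.0833°, lat -16.4583°.
Cell spans 0.0833333° lon × 0.0416667° lat. Centre is SW corner plus half of each.
latitude -16.4375, longitude -12.0417.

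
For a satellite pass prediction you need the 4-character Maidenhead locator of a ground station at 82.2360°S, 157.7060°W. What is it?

BA17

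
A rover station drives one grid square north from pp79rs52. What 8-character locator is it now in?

Latitude extended square 2; +1 → 3.
The longitude characters are unchanged.

PP79rs53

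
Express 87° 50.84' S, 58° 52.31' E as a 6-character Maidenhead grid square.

Offset from 180°W / 90°S: lon 238.8718°, lat 2.1527°.
Field: 238.8718/20 → 11 → L, 2.1527/10 → 0 → A; chars LA.
Square: 18.8718/2 → 9, 2.1527/1 → 2; chars 92.
Subsquare: 0.8718/0.0833333 → 10 → k, 0.1527/0.0416667 → 3 → d; chars kd.

LA92kd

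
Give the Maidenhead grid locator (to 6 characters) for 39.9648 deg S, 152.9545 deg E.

QF60la

Shift to the Maidenhead origin (180°W, 90°S): lon 332.9545, lat 50.0352.
Field (20°×10°, letters A–R): 332.9545/20 → 16 → Q, 50.0352/10 → 5 → F; chars QF.
Square (2°×1°, digits 0–9): 12.9545/2 → 6, 0.0352/1 → 0; chars 60.
Subsquare (5′×2.5′, letters a–x): 0.9545/0.0833333 → 11 → l, 0.0352/0.0416667 → 0 → a; chars la.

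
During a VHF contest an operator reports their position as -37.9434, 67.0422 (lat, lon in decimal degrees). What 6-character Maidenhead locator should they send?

Add 180° to longitude and 90° to latitude: 247.0422, 52.0566.
Field (20°×10°, letters A–R): 247.0422/20 → 12 → M, 52.0566/10 → 5 → F; chars MF.
Square (2°×1°, digits 0–9): 7.0422/2 → 3, 2.0566/1 → 2; chars 32.
Subsquare (5′×2.5′, letters a–x): 1.0422/0.0833333 → 12 → m, 0.0566/0.0416667 → 1 → b; chars mb.

MF32mb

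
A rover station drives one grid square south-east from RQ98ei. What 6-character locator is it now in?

RQ98fh

Longitude subsquare e = 4; +1 → 5 = f.
Latitude subsquare i = 8; −1 → 7 = h.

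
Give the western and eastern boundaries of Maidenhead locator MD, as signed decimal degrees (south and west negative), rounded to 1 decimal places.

60.0, 80.0

Field M=12, D=3: +12·20° lon, +3·10° lat → SW at lon 60°, lat -60°.
Cell spans 20° lon × 10° lat.
west 60.0, east 80.0.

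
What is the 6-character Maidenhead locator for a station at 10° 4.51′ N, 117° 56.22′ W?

DK10ab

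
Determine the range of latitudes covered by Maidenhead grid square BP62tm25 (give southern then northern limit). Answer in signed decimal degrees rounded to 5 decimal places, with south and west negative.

62.52083, 62.52500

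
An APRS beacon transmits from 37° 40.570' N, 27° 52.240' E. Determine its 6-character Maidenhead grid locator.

KM37wq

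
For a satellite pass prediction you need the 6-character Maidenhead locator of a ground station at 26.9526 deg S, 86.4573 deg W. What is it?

Add 180° to longitude and 90° to latitude: 93.5427, 63.0474.
Field: 93.5427/20 → 4 → E, 63.0474/10 → 6 → G; chars EG.
Square: 13.5427/2 → 6, 3.0474/1 → 3; chars 63.
Subsquare: 1.5427/0.0833333 → 18 → s, 0.0474/0.0416667 → 1 → b; chars sb.

EG63sb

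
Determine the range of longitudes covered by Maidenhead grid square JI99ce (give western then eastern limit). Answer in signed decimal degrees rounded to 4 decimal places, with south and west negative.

Field J=9, I=8: +9·20° lon, +8·10° lat → SW at lon 0°, lat -10°.
Square 9, 9: +9·2° lon, +9·1° lat → SW at lon 18°, lat -1°.
Subsquare c=2, e=4: +2·0.0833333° lon, +4·0.0416667° lat → SW at lon 18.1667°, lat -0.833333°.
Cell spans 0.0833333° lon × 0.0416667° lat.
west 18.1667, east 18.2500.

18.1667, 18.2500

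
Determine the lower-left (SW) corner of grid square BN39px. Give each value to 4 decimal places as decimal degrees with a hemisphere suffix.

Field B=1, N=13: +1·20° lon, +13·10° lat → SW at lon -160°, lat 40°.
Square 3, 9: +3·2° lon, +9·1° lat → SW at lon -154°, lat 49°.
Subsquare p=15, x=23: +15·0.0833333° lon, +23·0.0416667° lat → SW at lon -152.75°, lat 49.9583°.
latitude 49.9583° N, longitude 152.7500° W.

49.9583° N, 152.7500° W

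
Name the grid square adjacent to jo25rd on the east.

Longitude subsquare r = 17; +1 → 18 = s.
The latitude characters are unchanged.

JO25sd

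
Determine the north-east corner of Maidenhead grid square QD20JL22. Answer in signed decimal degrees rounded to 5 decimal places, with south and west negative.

-59.52917, 144.77500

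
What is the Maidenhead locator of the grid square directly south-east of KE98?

LE07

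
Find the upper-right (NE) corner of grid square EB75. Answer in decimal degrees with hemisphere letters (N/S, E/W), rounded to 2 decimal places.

74.00° S, 84.00° W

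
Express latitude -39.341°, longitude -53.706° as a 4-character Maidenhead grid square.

GF30

Add 180° to longitude and 90° to latitude: 126.29, 50.66.
Field: 126.29/20 → 6 → G, 50.66/10 → 5 → F; chars GF.
Square: 6.29/2 → 3, 0.66/1 → 0; chars 30.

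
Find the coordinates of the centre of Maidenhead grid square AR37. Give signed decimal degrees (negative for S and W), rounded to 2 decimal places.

87.50, -173.00

Field A=0, R=17: +0·20° lon, +17·10° lat → SW at lon -180°, lat 80°.
Square 3, 7: +3·2° lon, +7·1° lat → SW at lon -174°, lat 87°.
Cell spans 2° lon × 1° lat. Centre is SW corner plus half of each.
latitude 87.50, longitude -173.00.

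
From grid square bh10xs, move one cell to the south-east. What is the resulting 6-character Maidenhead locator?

BH20ar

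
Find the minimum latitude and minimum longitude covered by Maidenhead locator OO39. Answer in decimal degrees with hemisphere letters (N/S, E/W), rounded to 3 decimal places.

59.000° N, 106.000° E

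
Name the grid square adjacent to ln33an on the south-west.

LN23xm

Longitude subsquare a = 0; −1 → -1, wraps to 23 = x, carry into square.
Longitude square 3; −1 → 2.
Latitude subsquare n = 13; −1 → 12 = m.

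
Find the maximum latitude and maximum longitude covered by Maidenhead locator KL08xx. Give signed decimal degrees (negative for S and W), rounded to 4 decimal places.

29.0000, 22.0000

Field K=10, L=11: +10·20° lon, +11·10° lat → SW at lon 20°, lat 20°.
Square 0, 8: +0·2° lon, +8·1° lat → SW at lon 20°, lat 28°.
Subsquare x=23, x=23: +23·0.0833333° lon, +23·0.0416667° lat → SW at lon 21.9167°, lat 28.9583°.
Cell spans 0.0833333° lon × 0.0416667° lat. NE corner is SW corner plus one full cell.
latitude 29.0000, longitude 22.0000.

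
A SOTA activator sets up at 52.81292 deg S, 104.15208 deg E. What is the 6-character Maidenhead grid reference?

OD27be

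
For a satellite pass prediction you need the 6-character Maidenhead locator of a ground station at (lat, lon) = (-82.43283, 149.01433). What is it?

QA47mn

Add 180° to longitude and 90° to latitude: 329.0143, 7.5672.
Field: lon ⌊329.0143/20⌋ = 16 → Q; lat ⌊7.5672/10⌋ = 0 → A.
Square: lon ⌊9.0143/2⌋ = 4; lat ⌊7.5672/1⌋ = 7.
Subsquare: lon ⌊1.0143/0.0833333⌋ = 12 → m; lat ⌊0.5672/0.0416667⌋ = 13 → n.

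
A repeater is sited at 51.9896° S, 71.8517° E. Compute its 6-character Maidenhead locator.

MD58wa

Shift to the Maidenhead origin (180°W, 90°S): lon 251.8517, lat 38.0104.
Field: 251.8517/20 → 12 → M, 38.0104/10 → 3 → D; chars MD.
Square: 11.8517/2 → 5, 8.0104/1 → 8; chars 58.
Subsquare: 1.8517/0.0833333 → 22 → w, 0.0104/0.0416667 → 0 → a; chars wa.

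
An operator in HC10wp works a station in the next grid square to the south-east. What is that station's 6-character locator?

Longitude subsquare w = 22; +1 → 23 = x.
Latitude subsquare p = 15; −1 → 14 = o.

HC10xo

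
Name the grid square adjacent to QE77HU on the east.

Longitude subsquare h = 7; +1 → 8 = i.
The latitude characters are unchanged.

QE77iu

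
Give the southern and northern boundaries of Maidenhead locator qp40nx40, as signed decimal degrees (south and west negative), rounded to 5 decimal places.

Field Q=16, P=15: +16·20° lon, +15·10° lat → SW at lon 140°, lat 60°.
Square 4, 0: +4·2° lon, +0·1° lat → SW at lon 148°, lat 60°.
Subsquare n=13, x=23: +13·0.0833333° lon, +23·0.0416667° lat → SW at lon 149.083°, lat 60.9583°.
Extended square 4, 0: +4·0.00833333° lon, +0·0.00416667° lat → SW at lon 149.117°, lat 60.9583°.
Cell spans 0.00833333° lon × 0.00416667° lat.
south 60.95833, north 60.96250.

60.95833, 60.96250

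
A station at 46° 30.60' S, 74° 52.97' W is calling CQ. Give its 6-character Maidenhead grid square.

FE23nl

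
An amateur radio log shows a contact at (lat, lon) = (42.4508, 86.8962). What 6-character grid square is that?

NN32kk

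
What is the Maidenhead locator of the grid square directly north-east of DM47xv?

Longitude subsquare x = 23; +1 → 24, wraps to 0 = a, carry into square.
Longitude square 4; +1 → 5.
Latitude subsquare v = 21; +1 → 22 = w.

DM57aw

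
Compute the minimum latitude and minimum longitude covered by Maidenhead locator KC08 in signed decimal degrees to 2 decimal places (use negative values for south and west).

-62.00, 20.00

Field K=10, C=2: +10·20° lon, +2·10° lat → SW at lon 20°, lat -70°.
Square 0, 8: +0·2° lon, +8·1° lat → SW at lon 20°, lat -62°.
latitude -62.00, longitude 20.00.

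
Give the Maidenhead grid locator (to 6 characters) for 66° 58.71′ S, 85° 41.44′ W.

Offset from 180°W / 90°S: lon 94.3093°, lat 23.0215°.
Field: lon ⌊94.3093/20⌋ = 4 → E; lat ⌊23.0215/10⌋ = 2 → C.
Square: lon ⌊14.3093/2⌋ = 7; lat ⌊3.0215/1⌋ = 3.
Subsquare: lon ⌊0.3093/0.0833333⌋ = 3 → d; lat ⌊0.0215/0.0416667⌋ = 0 → a.

EC73da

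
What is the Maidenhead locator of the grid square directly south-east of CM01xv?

Longitude subsquare x = 23; +1 → 24, wraps to 0 = a, carry into square.
Longitude square 0; +1 → 1.
Latitude subsquare v = 21; −1 → 20 = u.

CM11au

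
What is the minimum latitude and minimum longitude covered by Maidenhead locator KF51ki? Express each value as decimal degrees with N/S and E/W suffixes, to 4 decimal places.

Field K=10, F=5: +10·20° lon, +5·10° lat → SW at lon 20°, lat -40°.
Square 5, 1: +5·2° lon, +1·1° lat → SW at lon 30°, lat -39°.
Subsquare k=10, i=8: +10·0.0833333° lon, +8·0.0416667° lat → SW at lon 30.8333°, lat -38.6667°.
latitude 38.6667° S, longitude 30.8333° E.

38.6667° S, 30.8333° E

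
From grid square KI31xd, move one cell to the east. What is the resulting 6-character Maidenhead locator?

KI41ad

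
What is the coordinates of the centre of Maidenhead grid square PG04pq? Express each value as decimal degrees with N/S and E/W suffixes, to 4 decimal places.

Field P=15, G=6: +15·20° lon, +6·10° lat → SW at lon 120°, lat -30°.
Square 0, 4: +0·2° lon, +4·1° lat → SW at lon 120°, lat -26°.
Subsquare p=15, q=16: +15·0.0833333° lon, +16·0.0416667° lat → SW at lon 121.25°, lat -25.3333°.
Cell spans 0.0833333° lon × 0.0416667° lat. Centre is SW corner plus half of each.
latitude 25.3125° S, longitude 121.2917° E.

25.3125° S, 121.2917° E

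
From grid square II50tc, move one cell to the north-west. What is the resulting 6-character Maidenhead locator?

II50sd

Longitude subsquare t = 19; −1 → 18 = s.
Latitude subsquare c = 2; +1 → 3 = d.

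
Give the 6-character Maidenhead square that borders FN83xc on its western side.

Longitude subsquare x = 23; −1 → 22 = w.
The latitude characters are unchanged.

FN83wc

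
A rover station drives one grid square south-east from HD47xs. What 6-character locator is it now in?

HD57ar

Longitude subsquare x = 23; +1 → 24, wraps to 0 = a, carry into square.
Longitude square 4; +1 → 5.
Latitude subsquare s = 18; −1 → 17 = r.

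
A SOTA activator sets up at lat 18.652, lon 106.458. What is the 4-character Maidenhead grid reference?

OK38

Offset from 180°W / 90°S: lon 286.46°, lat 108.65°.
Field: lon ⌊286.46/20⌋ = 14 → O; lat ⌊108.65/10⌋ = 10 → K.
Square: lon ⌊6.46/2⌋ = 3; lat ⌊8.65/1⌋ = 8.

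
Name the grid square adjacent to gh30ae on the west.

GH20xe

Longitude subsquare a = 0; −1 → -1, wraps to 23 = x, carry into square.
Longitude square 3; −1 → 2.
The latitude characters are unchanged.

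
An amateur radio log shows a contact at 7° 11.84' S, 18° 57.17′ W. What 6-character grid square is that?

II02mt

Offset from 180°W / 90°S: lon 161.0472°, lat 82.8027°.
Field: lon ⌊161.0472/20⌋ = 8 → I; lat ⌊82.8027/10⌋ = 8 → I.
Square: lon ⌊1.0472/2⌋ = 0; lat ⌊2.8027/1⌋ = 2.
Subsquare: lon ⌊1.0472/0.0833333⌋ = 12 → m; lat ⌊0.8027/0.0416667⌋ = 19 → t.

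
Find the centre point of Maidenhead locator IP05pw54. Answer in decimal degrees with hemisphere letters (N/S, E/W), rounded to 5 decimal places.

Field I=8, P=15: +8·20° lon, +15·10° lat → SW at lon -20°, lat 60°.
Square 0, 5: +0·2° lon, +5·1° lat → SW at lon -20°, lat 65°.
Subsquare p=15, w=22: +15·0.0833333° lon, +22·0.0416667° lat → SW at lon -18.75°, lat 65.9167°.
Extended square 5, 4: +5·0.00833333° lon, +4·0.00416667° lat → SW at lon -18.7083°, lat 65.9333°.
Cell spans 0.00833333° lon × 0.00416667° lat. Centre is SW corner plus half of each.
latitude 65.93542° N, longitude 18.70417° W.

65.93542° N, 18.70417° W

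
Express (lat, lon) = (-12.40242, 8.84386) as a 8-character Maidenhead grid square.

Offset from 180°W / 90°S: lon 188.84386°, lat 77.59758°.
Field: 188.84386/20 → 9 → J, 77.59758/10 → 7 → H; chars JH.
Square: 8.84386/2 → 4, 7.59758/1 → 7; chars 47.
Subsquare: 0.84386/0.0833333 → 10 → k, 0.59758/0.0416667 → 14 → o; chars ko.
Extended square: 0.01053/0.00833333 → 1, 0.01425/0.00416667 → 3; chars 13.

JH47ko13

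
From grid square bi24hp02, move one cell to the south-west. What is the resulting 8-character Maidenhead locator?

BI24gp91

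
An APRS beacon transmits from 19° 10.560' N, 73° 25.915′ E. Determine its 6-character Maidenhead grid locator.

MK69re

Add 180° to longitude and 90° to latitude: 253.4319, 109.1760.
Field: lon ⌊253.4319/20⌋ = 12 → M; lat ⌊109.1760/10⌋ = 10 → K.
Square: lon ⌊13.4319/2⌋ = 6; lat ⌊9.1760/1⌋ = 9.
Subsquare: lon ⌊1.4319/0.0833333⌋ = 17 → r; lat ⌊0.1760/0.0416667⌋ = 4 → e.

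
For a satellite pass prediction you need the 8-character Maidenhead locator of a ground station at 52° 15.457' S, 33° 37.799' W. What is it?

HD37er48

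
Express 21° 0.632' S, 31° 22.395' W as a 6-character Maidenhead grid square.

Shift to the Maidenhead origin (180°W, 90°S): lon 148.6268, lat 68.9895.
Field: lon ⌊148.6268/20⌋ = 7 → H; lat ⌊68.9895/10⌋ = 6 → G.
Square: lon ⌊8.6268/2⌋ = 4; lat ⌊8.9895/1⌋ = 8.
Subsquare: lon ⌊0.6268/0.0833333⌋ = 7 → h; lat ⌊0.9895/0.0416667⌋ = 23 → x.

HG48hx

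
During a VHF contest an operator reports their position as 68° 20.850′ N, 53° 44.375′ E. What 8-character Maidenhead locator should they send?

LP68ui83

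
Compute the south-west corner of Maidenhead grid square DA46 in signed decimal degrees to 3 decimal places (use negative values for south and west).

-84.000, -112.000

Field D=3, A=0: +3·20° lon, +0·10° lat → SW at lon -120°, lat -90°.
Square 4, 6: +4·2° lon, +6·1° lat → SW at lon -112°, lat -84°.
latitude -84.000, longitude -112.000.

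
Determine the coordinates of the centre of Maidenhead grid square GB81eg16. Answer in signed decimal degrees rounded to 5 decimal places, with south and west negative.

-78.72292, -43.65417

Field G=6, B=1: +6·20° lon, +1·10° lat → SW at lon -60°, lat -80°.
Square 8, 1: +8·2° lon, +1·1° lat → SW at lon -44°, lat -79°.
Subsquare e=4, g=6: +4·0.0833333° lon, +6·0.0416667° lat → SW at lon -43.6667°, lat -78.75°.
Extended square 1, 6: +1·0.00833333° lon, +6·0.00416667° lat → SW at lon -43.6583°, lat -78.725°.
Cell spans 0.00833333° lon × 0.00416667° lat. Centre is SW corner plus half of each.
latitude -78.72292, longitude -43.65417.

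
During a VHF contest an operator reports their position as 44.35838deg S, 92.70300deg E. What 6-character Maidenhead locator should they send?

NE65ip

Shift to the Maidenhead origin (180°W, 90°S): lon 272.7030, lat 45.6416.
Field: lon ⌊272.7030/20⌋ = 13 → N; lat ⌊45.6416/10⌋ = 4 → E.
Square: lon ⌊12.7030/2⌋ = 6; lat ⌊5.6416/1⌋ = 5.
Subsquare: lon ⌊0.7030/0.0833333⌋ = 8 → i; lat ⌊0.6416/0.0416667⌋ = 15 → p.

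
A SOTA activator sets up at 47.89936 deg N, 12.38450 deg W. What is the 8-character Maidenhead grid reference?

IN37tv35

Add 180° to longitude and 90° to latitude: 167.61550, 137.89936.
Field: 167.61550/20 → 8 → I, 137.89936/10 → 13 → N; chars IN.
Square: 7.61550/2 → 3, 7.89936/1 → 7; chars 37.
Subsquare: 1.61550/0.0833333 → 19 → t, 0.89936/0.0416667 → 21 → v; chars tv.
Extended square: 0.03217/0.00833333 → 3, 0.02436/0.00416667 → 5; chars 35.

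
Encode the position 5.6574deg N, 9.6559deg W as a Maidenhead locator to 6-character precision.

Add 180° to longitude and 90° to latitude: 170.3441, 95.6574.
Field: lon ⌊170.3441/20⌋ = 8 → I; lat ⌊95.6574/10⌋ = 9 → J.
Square: lon ⌊10.3441/2⌋ = 5; lat ⌊5.6574/1⌋ = 5.
Subsquare: lon ⌊0.3441/0.0833333⌋ = 4 → e; lat ⌊0.6574/0.0416667⌋ = 15 → p.

IJ55ep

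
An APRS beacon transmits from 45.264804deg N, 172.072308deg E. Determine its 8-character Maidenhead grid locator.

Add 180° to longitude and 90° to latitude: 352.07231, 135.26480.
Field: lon ⌊352.07231/20⌋ = 17 → R; lat ⌊135.26480/10⌋ = 13 → N.
Square: lon ⌊12.07231/2⌋ = 6; lat ⌊5.26480/1⌋ = 5.
Subsquare: lon ⌊0.07231/0.0833333⌋ = 0 → a; lat ⌊0.26480/0.0416667⌋ = 6 → g.
Extended square: lon ⌊0.07231/0.00833333⌋ = 8; lat ⌊0.01480/0.00416667⌋ = 3.

RN65ag83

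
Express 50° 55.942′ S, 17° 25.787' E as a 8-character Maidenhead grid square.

Offset from 180°W / 90°S: lon 197.42978°, lat 39.06763°.
Field: lon ⌊197.42978/20⌋ = 9 → J; lat ⌊39.06763/10⌋ = 3 → D.
Square: lon ⌊17.42978/2⌋ = 8; lat ⌊9.06763/1⌋ = 9.
Subsquare: lon ⌊1.42978/0.0833333⌋ = 17 → r; lat ⌊0.06763/0.0416667⌋ = 1 → b.
Extended square: lon ⌊0.01312/0.00833333⌋ = 1; lat ⌊0.02597/0.00416667⌋ = 6.

JD89rb16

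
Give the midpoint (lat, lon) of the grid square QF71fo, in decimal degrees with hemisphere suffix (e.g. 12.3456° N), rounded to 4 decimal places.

Field Q=16, F=5: +16·20° lon, +5·10° lat → SW at lon 140°, lat -40°.
Square 7, 1: +7·2° lon, +1·1° lat → SW at lon 154°, lat -39°.
Subsquare f=5, o=14: +5·0.0833333° lon, +14·0.0416667° lat → SW at lon 154.417°, lat -38.4167°.
Cell spans 0.0833333° lon × 0.0416667° lat. Centre is SW corner plus half of each.
latitude 38.3958° S, longitude 154.4583° E.

38.3958° S, 154.4583° E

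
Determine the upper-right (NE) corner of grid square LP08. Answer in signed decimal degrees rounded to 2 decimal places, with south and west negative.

Field L=11, P=15: +11·20° lon, +15·10° lat → SW at lon 40°, lat 60°.
Square 0, 8: +0·2° lon, +8·1° lat → SW at lon 40°, lat 68°.
Cell spans 2° lon × 1° lat. NE corner is SW corner plus one full cell.
latitude 69.00, longitude 42.00.

69.00, 42.00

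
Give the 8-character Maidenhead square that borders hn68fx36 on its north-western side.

Longitude extended square 3; −1 → 2.
Latitude extended square 6; +1 → 7.

HN68fx27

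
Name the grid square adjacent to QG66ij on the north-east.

QG66jk

Longitude subsquare i = 8; +1 → 9 = j.
Latitude subsquare j = 9; +1 → 10 = k.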